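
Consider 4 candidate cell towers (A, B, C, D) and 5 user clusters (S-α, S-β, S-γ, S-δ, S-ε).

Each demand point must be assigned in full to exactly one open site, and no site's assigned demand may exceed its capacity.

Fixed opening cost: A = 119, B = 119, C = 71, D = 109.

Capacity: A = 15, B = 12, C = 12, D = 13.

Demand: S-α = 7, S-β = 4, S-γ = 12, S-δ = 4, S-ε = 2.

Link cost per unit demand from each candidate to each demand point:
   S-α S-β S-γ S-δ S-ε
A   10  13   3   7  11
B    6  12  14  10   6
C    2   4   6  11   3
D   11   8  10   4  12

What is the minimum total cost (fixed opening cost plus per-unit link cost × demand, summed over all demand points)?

403

Open {A, C, D}; cheapest assignment that respects the capacities:
  A (cap 15, load 14): S-γ, S-ε — cost 12×3 + 2×11 = 58
  C (cap 12, load 11): S-α, S-β — cost 7×2 + 4×4 = 30
  D (cap 13, load 4): S-δ — cost 4×4 = 16
  Shipping 104, fixed 299 → total 403.
  Any other capacity-feasible assignment to {A, C, D} ships for at least 104.
Compare {A, B, C}: its best feasible assignment gives total 427.
Compare {B, C, D}: its best feasible assignment gives total 473.
Every other set of open sites that can feasibly serve all demand totals ≥ 427 even under its best assignment. Minimum: 403.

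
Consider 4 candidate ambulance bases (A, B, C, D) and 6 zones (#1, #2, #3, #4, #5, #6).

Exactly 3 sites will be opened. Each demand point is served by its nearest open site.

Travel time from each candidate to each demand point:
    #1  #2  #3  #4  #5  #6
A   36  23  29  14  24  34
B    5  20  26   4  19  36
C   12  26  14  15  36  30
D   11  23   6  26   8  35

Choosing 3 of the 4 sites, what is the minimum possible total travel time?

Open {B, C, D}.
  #1→B 5, #2→B 20, #3→D 6, #4→B 4, #5→D 8, #6→C 30  ⇒ total 73.
Compare {A, B, D}: total 77.
Compare {A, B, C}: total 92.
No size-3 selection does better; minimum is 73.

73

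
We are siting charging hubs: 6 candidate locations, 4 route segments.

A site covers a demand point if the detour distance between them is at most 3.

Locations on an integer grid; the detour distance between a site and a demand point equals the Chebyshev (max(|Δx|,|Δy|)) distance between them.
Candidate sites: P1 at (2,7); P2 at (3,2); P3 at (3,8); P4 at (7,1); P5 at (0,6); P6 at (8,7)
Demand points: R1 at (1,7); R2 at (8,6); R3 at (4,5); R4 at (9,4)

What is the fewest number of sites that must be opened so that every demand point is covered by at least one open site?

Coverage sets (demand points within 3 of each site):
  P1: {R1, R3}
  P2: {R3}
  P3: {R1, R3}
  P4: {R4}
  P5: {R1}
  P6: {R2, R4}
No single site covers all 4 demand points.
But {P1, P6} covers everything, so the minimum is 2.

2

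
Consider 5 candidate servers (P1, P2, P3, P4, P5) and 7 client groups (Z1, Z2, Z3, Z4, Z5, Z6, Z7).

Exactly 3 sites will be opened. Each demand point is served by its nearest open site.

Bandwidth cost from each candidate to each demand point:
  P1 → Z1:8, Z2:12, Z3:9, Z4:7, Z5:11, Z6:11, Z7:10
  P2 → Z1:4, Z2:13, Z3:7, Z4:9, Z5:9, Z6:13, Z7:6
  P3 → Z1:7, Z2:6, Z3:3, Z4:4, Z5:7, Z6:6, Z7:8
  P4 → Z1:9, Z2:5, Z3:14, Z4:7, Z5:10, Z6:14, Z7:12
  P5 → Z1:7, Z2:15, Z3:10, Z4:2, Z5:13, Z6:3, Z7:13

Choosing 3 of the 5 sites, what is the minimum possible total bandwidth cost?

31

Open {P2, P3, P5}.
  Z1→P2 4, Z2→P3 6, Z3→P3 3, Z4→P5 2, Z5→P3 7, Z6→P5 3, Z7→P2 6  ⇒ total 31.
Compare {P2, P3, P4}: total 35.
Compare {P3, P4, P5}: total 35.
No size-3 selection does better; minimum is 31.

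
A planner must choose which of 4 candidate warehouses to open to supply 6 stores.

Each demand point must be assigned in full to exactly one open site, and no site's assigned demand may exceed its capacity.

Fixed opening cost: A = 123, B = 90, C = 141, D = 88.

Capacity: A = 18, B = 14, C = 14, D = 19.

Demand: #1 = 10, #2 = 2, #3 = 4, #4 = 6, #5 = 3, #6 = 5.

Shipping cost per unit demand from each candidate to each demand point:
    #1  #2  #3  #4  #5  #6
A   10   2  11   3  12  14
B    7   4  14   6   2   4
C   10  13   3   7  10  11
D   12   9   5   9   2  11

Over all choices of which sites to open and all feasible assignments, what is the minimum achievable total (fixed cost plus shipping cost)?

388

Open {B, D}; cheapest assignment that respects the capacities:
  B (cap 14, load 13): #2, #4, #6 — cost 2×4 + 6×6 + 5×4 = 64
  D (cap 19, load 17): #1, #3, #5 — cost 10×12 + 4×5 + 3×2 = 146
  Shipping 210, fixed 178 → total 388.
  Any other capacity-feasible assignment to {B, D} ships for at least 210.
Compare {A, D}: its best feasible assignment gives total 414.
Compare {A, B}: its best feasible assignment gives total 417.
Every other set of open sites that can feasibly serve all demand totals ≥ 414 even under its best assignment. Minimum: 388.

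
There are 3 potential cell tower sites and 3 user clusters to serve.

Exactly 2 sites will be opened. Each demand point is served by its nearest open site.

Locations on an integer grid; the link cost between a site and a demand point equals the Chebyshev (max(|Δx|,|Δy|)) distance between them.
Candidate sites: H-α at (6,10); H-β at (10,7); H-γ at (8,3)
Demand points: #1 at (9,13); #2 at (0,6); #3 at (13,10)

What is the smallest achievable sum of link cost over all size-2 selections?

12

Open {H-α, H-β}.
  #1→H-α 3, #2→H-α 6, #3→H-β 3  ⇒ total 12.
Compare {H-α, H-γ}: total 16.
Compare {H-β, H-γ}: total 17.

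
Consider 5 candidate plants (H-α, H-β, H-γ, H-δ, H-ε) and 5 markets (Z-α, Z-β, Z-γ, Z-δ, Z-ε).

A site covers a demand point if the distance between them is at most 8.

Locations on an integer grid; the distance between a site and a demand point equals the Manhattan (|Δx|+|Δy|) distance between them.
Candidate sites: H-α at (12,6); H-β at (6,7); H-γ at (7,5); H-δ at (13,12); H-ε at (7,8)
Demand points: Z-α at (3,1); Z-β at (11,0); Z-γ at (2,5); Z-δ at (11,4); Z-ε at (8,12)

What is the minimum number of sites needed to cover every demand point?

2

Coverage sets (demand points within 8 of each site):
  H-α: {Z-β, Z-δ}
  H-β: {Z-γ, Z-δ, Z-ε}
  H-γ: {Z-α, Z-γ, Z-δ, Z-ε}
  H-δ: {Z-ε}
  H-ε: {Z-γ, Z-δ, Z-ε}
No single site covers all 5 demand points.
But {H-α, H-γ} covers everything, so the minimum is 2.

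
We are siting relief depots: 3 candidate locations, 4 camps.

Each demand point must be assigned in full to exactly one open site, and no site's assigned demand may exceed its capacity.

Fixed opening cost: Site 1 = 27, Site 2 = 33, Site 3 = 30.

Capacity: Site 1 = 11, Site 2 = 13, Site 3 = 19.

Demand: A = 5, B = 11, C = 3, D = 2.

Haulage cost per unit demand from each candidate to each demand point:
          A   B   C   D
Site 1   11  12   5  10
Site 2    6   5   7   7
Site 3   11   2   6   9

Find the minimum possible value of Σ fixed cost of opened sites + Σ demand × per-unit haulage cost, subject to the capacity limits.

147

Open {Site 2, Site 3}; cheapest assignment that respects the capacities:
  Site 2 (cap 13, load 7): A, D — cost 5×6 + 2×7 = 44
  Site 3 (cap 19, load 14): B, C — cost 11×2 + 3×6 = 40
  Shipping 84, fixed 63 → total 147.
  Any other capacity-feasible assignment to {Site 2, Site 3} ships for at least 84.
Compare {Site 1, Site 3}: its best feasible assignment gives total 167.
Compare {Site 1, Site 2, Site 3}: its best feasible assignment gives total 171.
Every other set of open sites that can feasibly serve all demand totals ≥ 167 even under its best assignment. Minimum: 147.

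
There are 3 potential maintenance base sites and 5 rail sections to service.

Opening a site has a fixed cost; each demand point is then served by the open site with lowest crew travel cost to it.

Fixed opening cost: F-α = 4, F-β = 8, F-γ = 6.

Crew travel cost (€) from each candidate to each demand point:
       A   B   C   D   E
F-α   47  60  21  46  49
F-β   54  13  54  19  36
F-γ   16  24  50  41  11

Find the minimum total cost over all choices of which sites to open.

98

Open {F-α, F-β, F-γ}: assign each demand point to its cheapest open site.
  A→F-γ 16, B→F-β 13, C→F-α 21, D→F-β 19, E→F-γ 11
  crew travel cost 80, fixed 18 → total 98.
Compare {F-α, F-γ}: crew travel cost 113 + fixed 10 = 123.
Compare {F-β, F-γ}: crew travel cost 109 + fixed 14 = 123.
Compare {F-γ}: crew travel cost 142 + fixed 6 = 148.
All other subsets cost ≥ 123. Minimum total cost: 98.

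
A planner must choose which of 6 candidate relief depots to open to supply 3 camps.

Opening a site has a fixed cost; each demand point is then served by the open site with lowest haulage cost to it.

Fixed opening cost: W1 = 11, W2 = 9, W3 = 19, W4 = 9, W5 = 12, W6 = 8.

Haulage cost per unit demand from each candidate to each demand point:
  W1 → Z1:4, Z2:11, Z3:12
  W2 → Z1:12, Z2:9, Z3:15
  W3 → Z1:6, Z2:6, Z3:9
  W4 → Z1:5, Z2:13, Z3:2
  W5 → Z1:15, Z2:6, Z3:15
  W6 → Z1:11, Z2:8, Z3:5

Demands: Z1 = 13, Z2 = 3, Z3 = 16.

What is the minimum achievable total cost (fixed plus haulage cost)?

134

Open {W1, W4, W5}: assign each demand point to its cheapest open site.
  Z1→W1 13×4=52, Z2→W5 3×6=18, Z3→W4 16×2=32
  haulage cost 102, fixed 32 → total 134.
Compare {W4, W5}: haulage cost 115 + fixed 21 = 136.
Compare {W1, W4, W6}: haulage cost 108 + fixed 28 = 136.
Compare {W1, W4}: haulage cost 117 + fixed 20 = 137.
All other subsets cost ≥ 136. Minimum total cost: 134.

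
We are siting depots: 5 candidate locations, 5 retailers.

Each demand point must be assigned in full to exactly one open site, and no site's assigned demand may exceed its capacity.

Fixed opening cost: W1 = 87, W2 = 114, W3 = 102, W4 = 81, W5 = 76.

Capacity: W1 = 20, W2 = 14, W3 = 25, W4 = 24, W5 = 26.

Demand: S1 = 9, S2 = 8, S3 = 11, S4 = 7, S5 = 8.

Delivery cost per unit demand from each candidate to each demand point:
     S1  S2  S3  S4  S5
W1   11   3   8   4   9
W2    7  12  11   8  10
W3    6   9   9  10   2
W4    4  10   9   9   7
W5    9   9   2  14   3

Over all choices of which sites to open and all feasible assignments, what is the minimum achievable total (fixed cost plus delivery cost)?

Open {W1, W4, W5}; cheapest assignment that respects the capacities:
  W1 (cap 20, load 15): S2, S4 — cost 8×3 + 7×4 = 52
  W4 (cap 24, load 9): S1 — cost 9×4 = 36
  W5 (cap 26, load 19): S3, S5 — cost 11×2 + 8×3 = 46
  Shipping 134, fixed 244 → total 378.
  Any other capacity-feasible assignment to {W1, W4, W5} ships for at least 134.
Compare {W4, W5}: its best feasible assignment gives total 382.
Compare {W1, W3, W5}: its best feasible assignment gives total 409.
Every other set of open sites that can feasibly serve all demand totals ≥ 382 even under its best assignment. Minimum: 378.

378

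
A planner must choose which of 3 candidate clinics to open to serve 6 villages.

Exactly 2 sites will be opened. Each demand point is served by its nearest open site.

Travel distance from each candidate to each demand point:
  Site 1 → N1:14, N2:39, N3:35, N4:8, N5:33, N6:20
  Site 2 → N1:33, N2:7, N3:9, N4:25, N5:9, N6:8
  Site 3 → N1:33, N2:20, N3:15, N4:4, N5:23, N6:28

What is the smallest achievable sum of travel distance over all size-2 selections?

Open {Site 1, Site 2}.
  N1→Site 1 14, N2→Site 2 7, N3→Site 2 9, N4→Site 1 8, N5→Site 2 9, N6→Site 2 8  ⇒ total 55.
Compare {Site 2, Site 3}: total 70.
Compare {Site 1, Site 3}: total 96.

55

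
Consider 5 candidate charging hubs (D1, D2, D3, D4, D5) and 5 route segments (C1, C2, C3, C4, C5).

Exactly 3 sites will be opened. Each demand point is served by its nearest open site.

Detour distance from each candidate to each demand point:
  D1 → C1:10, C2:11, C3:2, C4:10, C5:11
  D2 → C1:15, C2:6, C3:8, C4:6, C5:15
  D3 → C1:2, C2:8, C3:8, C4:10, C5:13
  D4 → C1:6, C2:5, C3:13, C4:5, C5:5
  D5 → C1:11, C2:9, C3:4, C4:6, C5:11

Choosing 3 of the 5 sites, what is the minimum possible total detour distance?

19

Open {D1, D3, D4}.
  C1→D3 2, C2→D4 5, C3→D1 2, C4→D4 5, C5→D4 5  ⇒ total 19.
Compare {D3, D4, D5}: total 21.
Compare {D1, D2, D4}: total 23.
No size-3 selection does better; minimum is 19.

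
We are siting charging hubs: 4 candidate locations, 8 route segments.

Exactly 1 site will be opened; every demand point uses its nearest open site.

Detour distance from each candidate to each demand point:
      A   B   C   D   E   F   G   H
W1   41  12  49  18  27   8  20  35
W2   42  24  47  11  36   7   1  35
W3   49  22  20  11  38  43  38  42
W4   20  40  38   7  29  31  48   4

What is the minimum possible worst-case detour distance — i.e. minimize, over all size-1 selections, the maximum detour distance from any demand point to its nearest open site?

47

Open {W2}.
  Farthest demand point is C at detour distance 47 (to W2); all others are ≤ 47.
With {W4} the worst case is 48.
With {W1} the worst case is 49.
No size-1 selection achieves below 47.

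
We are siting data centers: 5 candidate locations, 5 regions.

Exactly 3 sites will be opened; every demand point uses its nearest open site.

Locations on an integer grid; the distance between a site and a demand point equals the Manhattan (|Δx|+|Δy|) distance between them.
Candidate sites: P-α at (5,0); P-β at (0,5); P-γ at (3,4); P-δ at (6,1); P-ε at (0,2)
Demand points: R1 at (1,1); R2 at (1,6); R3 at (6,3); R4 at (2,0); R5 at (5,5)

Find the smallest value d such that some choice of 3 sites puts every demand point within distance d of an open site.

4

Open {P-α, P-γ, P-ε}.
  Farthest demand point is R2 at distance 4 (to P-γ); all others are ≤ 4.
With {P-β, P-γ, P-ε} the worst case is 4.
With {P-γ, P-δ, P-ε} the worst case is 4.
No size-3 selection achieves below 4.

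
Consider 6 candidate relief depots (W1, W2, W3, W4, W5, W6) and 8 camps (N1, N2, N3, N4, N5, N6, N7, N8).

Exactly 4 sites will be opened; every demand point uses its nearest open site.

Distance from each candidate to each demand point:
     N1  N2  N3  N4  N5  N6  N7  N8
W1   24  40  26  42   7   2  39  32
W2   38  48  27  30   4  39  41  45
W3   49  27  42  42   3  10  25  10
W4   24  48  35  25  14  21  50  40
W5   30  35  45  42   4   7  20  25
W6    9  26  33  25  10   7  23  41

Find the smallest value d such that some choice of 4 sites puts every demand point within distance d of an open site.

Open {W1, W2, W3, W6}.
  Farthest demand point is N2 at distance 26 (to W6); all others are ≤ 26.
With {W1, W2, W5, W6} the worst case is 26.
With {W1, W3, W4, W6} the worst case is 26.
No size-4 selection achieves below 26.

26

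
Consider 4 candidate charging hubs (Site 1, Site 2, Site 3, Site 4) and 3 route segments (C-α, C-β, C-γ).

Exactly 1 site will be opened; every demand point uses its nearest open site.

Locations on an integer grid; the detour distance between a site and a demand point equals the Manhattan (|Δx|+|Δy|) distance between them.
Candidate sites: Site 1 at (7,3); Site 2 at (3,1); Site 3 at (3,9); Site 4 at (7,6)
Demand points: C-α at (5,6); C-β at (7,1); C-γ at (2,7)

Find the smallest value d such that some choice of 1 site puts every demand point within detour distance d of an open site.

6

Open {Site 4}.
  Farthest demand point is C-γ at detour distance 6 (to Site 4); all others are ≤ 6.
With {Site 2} the worst case is 7.
With {Site 1} the worst case is 9.
No size-1 selection achieves below 6.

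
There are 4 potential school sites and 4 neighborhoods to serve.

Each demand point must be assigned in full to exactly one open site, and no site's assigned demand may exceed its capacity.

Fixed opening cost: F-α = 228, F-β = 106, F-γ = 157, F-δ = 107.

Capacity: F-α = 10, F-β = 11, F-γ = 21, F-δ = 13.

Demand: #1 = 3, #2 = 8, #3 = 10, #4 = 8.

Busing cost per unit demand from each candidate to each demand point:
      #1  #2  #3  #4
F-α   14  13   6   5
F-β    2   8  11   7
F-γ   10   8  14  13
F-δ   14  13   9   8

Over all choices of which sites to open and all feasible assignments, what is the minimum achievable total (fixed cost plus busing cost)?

Open {F-β, F-γ}; cheapest assignment that respects the capacities:
  F-β (cap 11, load 11): #1, #4 — cost 3×2 + 8×7 = 62
  F-γ (cap 21, load 18): #2, #3 — cost 8×8 + 10×14 = 204
  Shipping 266, fixed 263 → total 529.
  Any other capacity-feasible assignment to {F-β, F-γ} ships for at least 266.
Compare {F-γ, F-δ}: its best feasible assignment gives total 552.
Compare {F-β, F-γ, F-δ}: its best feasible assignment gives total 586.
Every other set of open sites that can feasibly serve all demand totals ≥ 552 even under its best assignment. Minimum: 529.

529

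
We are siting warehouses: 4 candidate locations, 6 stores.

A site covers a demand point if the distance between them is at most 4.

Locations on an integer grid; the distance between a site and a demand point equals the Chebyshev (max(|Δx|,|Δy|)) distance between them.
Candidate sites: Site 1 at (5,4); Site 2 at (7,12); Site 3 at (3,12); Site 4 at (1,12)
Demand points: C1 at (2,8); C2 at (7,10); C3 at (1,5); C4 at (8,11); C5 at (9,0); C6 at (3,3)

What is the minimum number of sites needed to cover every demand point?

2

Coverage sets (demand points within 4 of each site):
  Site 1: {C1, C3, C5, C6}
  Site 2: {C2, C4}
  Site 3: {C1, C2}
  Site 4: {C1}
No single site covers all 6 demand points.
But {Site 1, Site 2} covers everything, so the minimum is 2.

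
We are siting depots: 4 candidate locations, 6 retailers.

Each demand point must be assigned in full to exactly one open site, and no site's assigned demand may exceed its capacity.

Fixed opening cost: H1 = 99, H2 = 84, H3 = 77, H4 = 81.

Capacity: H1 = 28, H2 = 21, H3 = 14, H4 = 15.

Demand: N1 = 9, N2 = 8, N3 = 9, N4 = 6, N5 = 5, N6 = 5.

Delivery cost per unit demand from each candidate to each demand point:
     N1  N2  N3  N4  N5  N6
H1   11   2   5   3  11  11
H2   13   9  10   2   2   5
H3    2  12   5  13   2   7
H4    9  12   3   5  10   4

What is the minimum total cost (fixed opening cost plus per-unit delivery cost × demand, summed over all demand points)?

Open {H1, H3}; cheapest assignment that respects the capacities:
  H1 (cap 28, load 28): N2, N3, N4, N6 — cost 8×2 + 9×5 + 6×3 + 5×11 = 134
  H3 (cap 14, load 14): N1, N5 — cost 9×2 + 5×2 = 28
  Shipping 162, fixed 176 → total 338.
  Any other capacity-feasible assignment to {H1, H3} ships for at least 162.
Compare {H1, H3, H4}: its best feasible assignment gives total 366.
Compare {H1, H2, H3}: its best feasible assignment gives total 386.
Every other set of open sites that can feasibly serve all demand totals ≥ 366 even under its best assignment. Minimum: 338.

338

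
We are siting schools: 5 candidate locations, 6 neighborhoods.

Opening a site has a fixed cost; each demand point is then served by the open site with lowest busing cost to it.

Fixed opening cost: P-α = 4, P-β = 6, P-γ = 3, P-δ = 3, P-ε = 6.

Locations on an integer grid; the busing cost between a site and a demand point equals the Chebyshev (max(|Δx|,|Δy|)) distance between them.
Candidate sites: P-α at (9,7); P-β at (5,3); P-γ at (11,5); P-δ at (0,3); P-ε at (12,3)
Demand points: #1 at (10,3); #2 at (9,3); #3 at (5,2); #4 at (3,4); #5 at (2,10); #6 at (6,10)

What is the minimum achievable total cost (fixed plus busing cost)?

Open {P-β, P-γ}: assign each demand point to its cheapest open site.
  #1→P-γ 2, #2→P-γ 2, #3→P-β 1, #4→P-β 2, #5→P-β 7, #6→P-γ 5
  busing cost 19, fixed 9 → total 28.
Compare {P-γ, P-δ}: busing cost 24 + fixed 6 = 30.
Compare {P-α, P-β, P-γ}: busing cost 17 + fixed 13 = 30.
Compare {P-α, P-β}: busing cost 21 + fixed 10 = 31.
All other subsets cost ≥ 30. Minimum total cost: 28.

28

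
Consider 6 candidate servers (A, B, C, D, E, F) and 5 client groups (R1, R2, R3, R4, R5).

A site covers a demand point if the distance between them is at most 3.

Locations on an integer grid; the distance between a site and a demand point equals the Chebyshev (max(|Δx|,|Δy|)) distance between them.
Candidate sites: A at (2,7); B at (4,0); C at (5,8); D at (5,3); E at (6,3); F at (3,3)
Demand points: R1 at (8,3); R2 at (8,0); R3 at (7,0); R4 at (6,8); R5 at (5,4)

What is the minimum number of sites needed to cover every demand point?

Coverage sets (demand points within 3 of each site):
  A: {R5}
  B: {R3}
  C: {R4}
  D: {R1, R2, R3, R5}
  E: {R1, R2, R3, R5}
  F: {R5}
No single site covers all 5 demand points.
But {C, D} covers everything, so the minimum is 2.

2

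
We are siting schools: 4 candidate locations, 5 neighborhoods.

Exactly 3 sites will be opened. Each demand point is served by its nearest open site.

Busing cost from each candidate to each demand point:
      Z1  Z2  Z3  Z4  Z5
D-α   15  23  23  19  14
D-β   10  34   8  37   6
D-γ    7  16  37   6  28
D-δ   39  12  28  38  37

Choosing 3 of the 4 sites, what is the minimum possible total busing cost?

Open {D-β, D-γ, D-δ}.
  Z1→D-γ 7, Z2→D-δ 12, Z3→D-β 8, Z4→D-γ 6, Z5→D-β 6  ⇒ total 39.
Compare {D-α, D-β, D-γ}: total 43.
Compare {D-α, D-β, D-δ}: total 55.
No size-3 selection does better; minimum is 39.

39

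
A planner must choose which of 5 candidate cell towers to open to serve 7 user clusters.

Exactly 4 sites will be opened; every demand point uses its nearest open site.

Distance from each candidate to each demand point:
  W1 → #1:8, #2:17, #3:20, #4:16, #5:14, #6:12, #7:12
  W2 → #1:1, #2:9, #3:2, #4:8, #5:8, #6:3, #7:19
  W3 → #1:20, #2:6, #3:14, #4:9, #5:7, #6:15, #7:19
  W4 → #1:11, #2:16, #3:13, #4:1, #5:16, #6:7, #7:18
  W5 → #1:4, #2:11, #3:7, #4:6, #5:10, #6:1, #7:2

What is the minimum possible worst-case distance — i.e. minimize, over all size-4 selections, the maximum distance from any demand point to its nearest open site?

7

Open {W1, W2, W3, W5}.
  Farthest demand point is #5 at distance 7 (to W3); all others are ≤ 7.
With {W1, W3, W4, W5} the worst case is 7.
With {W2, W3, W4, W5} the worst case is 7.
No size-4 selection achieves below 7.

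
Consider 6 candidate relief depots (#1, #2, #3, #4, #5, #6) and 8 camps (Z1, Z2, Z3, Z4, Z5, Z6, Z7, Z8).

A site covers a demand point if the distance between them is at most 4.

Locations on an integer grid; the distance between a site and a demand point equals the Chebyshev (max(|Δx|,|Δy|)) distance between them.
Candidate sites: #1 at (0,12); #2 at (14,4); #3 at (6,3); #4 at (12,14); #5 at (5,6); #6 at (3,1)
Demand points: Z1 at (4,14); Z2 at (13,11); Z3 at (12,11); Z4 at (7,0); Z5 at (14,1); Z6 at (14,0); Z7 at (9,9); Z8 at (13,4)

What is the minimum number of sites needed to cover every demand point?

Coverage sets (demand points within 4 of each site):
  #1: {Z1}
  #2: {Z5, Z6, Z8}
  #3: {Z4}
  #4: {Z2, Z3}
  #5: {Z7}
  #6: {Z4}
No 4 sites suffice: every size-4 union leaves at least one demand point uncovered.
But {#1, #2, #3, #4, #5} covers everything, so the minimum is 5.

5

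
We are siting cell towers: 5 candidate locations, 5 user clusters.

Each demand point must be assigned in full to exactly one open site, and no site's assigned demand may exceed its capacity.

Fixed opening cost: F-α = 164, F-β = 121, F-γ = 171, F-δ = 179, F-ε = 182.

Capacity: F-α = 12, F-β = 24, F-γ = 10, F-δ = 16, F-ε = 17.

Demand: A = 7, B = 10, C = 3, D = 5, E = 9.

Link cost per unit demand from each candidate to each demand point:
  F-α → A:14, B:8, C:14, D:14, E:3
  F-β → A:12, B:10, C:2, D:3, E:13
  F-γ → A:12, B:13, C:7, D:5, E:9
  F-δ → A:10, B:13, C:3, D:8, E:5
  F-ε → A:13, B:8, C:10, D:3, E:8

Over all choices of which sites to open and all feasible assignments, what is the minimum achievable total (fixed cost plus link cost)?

536

Open {F-β, F-δ}; cheapest assignment that respects the capacities:
  F-β (cap 24, load 18): B, C, D — cost 10×10 + 3×2 + 5×3 = 121
  F-δ (cap 16, load 16): A, E — cost 7×10 + 9×5 = 115
  Shipping 236, fixed 300 → total 536.
  Any other capacity-feasible assignment to {F-β, F-δ} ships for at least 236.
Compare {F-α, F-β}: its best feasible assignment gives total 553.
Compare {F-β, F-ε}: its best feasible assignment gives total 580.
Every other set of open sites that can feasibly serve all demand totals ≥ 553 even under its best assignment. Minimum: 536.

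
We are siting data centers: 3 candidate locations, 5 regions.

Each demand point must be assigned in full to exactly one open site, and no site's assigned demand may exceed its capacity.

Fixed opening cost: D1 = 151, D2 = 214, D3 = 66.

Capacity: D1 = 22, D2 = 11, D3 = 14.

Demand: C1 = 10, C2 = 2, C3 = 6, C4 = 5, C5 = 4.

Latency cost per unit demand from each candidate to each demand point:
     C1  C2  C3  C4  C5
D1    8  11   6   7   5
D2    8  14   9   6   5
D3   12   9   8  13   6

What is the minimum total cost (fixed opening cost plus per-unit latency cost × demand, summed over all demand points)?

410

Open {D1, D3}; cheapest assignment that respects the capacities:
  D1 (cap 22, load 21): C1, C3, C4 — cost 10×8 + 6×6 + 5×7 = 151
  D3 (cap 14, load 6): C2, C5 — cost 2×9 + 4×6 = 42
  Shipping 193, fixed 217 → total 410.
  Any other capacity-feasible assignment to {D1, D3} ships for at least 193.
Compare {D1, D2}: its best feasible assignment gives total 553.
Compare {D1, D2, D3}: its best feasible assignment gives total 615.
Every other set of open sites that can feasibly serve all demand totals ≥ 553 even under its best assignment. Minimum: 410.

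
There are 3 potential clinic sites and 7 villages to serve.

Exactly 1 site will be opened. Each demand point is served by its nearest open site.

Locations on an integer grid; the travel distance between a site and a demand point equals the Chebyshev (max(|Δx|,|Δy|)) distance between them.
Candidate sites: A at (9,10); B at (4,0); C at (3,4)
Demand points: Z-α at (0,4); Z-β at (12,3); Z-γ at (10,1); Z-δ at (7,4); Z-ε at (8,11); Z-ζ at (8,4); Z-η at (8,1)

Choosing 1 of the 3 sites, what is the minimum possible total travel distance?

Open {C}.
  Z-α→C 3, Z-β→C 9, Z-γ→C 7, Z-δ→C 4, Z-ε→C 7, Z-ζ→C 5, Z-η→C 5  ⇒ total 40.
Compare {B}: total 41.
Compare {A}: total 47.

40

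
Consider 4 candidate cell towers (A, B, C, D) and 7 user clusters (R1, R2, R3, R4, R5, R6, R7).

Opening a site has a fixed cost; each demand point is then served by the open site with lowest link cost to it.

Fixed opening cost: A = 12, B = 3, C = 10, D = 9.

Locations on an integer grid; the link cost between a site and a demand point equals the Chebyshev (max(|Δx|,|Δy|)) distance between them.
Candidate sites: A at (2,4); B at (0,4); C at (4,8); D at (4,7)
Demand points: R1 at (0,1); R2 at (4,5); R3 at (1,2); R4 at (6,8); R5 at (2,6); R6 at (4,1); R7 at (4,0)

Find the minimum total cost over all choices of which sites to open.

Open {B}: assign each demand point to its cheapest open site.
  R1→B 3, R2→B 4, R3→B 2, R4→B 6, R5→B 2, R6→B 4, R7→B 4
  link cost 25, fixed 3 → total 28.
Compare {B, D}: link cost 19 + fixed 12 = 31.
Compare {A}: link cost 20 + fixed 12 = 32.
Compare {B, C}: link cost 20 + fixed 13 = 33.
All other subsets cost ≥ 31. Minimum total cost: 28.

28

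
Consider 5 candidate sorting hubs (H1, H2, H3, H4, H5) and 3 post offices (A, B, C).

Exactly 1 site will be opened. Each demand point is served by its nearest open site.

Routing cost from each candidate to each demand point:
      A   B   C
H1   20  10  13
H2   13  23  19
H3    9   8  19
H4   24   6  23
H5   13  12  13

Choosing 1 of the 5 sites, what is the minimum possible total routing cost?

Open {H3}.
  A→H3 9, B→H3 8, C→H3 19  ⇒ total 36.
Compare {H5}: total 38.
Compare {H1}: total 43.
No size-1 selection does better; minimum is 36.

36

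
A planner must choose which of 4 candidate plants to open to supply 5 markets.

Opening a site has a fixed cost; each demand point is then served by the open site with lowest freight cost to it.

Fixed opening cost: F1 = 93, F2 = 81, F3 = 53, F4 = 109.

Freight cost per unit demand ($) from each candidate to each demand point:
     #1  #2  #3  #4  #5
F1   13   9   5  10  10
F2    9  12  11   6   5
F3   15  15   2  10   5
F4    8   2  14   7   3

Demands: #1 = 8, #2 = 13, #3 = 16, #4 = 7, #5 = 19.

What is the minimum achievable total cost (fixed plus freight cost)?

Open {F3, F4}: assign each demand point to its cheapest open site.
  #1→F4 8×8=64, #2→F4 13×2=26, #3→F3 16×2=32, #4→F4 7×7=49, #5→F4 19×3=57
  freight cost 228, fixed 162 → total 390.
Compare {F2, F3, F4}: freight cost 221 + fixed 243 = 464.
Compare {F1, F4}: freight cost 276 + fixed 202 = 478.
Compare {F1, F3, F4}: freight cost 228 + fixed 255 = 483.
All other subsets cost ≥ 464. Minimum total cost: 390.

390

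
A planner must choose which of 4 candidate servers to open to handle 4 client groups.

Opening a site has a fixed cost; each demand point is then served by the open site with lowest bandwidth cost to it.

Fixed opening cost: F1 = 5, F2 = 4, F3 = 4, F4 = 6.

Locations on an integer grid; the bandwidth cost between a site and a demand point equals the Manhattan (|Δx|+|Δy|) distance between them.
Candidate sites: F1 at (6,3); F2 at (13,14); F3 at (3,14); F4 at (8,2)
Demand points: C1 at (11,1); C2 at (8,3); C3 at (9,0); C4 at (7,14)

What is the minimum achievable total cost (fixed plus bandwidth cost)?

Open {F3, F4}: assign each demand point to its cheapest open site.
  C1→F4 4, C2→F4 1, C3→F4 3, C4→F3 4
  bandwidth cost 12, fixed 10 → total 22.
Compare {F2, F4}: bandwidth cost 14 + fixed 10 = 24.
Compare {F2, F3, F4}: bandwidth cost 12 + fixed 14 = 26.
Compare {F4}: bandwidth cost 21 + fixed 6 = 27.
All other subsets cost ≥ 24. Minimum total cost: 22.

22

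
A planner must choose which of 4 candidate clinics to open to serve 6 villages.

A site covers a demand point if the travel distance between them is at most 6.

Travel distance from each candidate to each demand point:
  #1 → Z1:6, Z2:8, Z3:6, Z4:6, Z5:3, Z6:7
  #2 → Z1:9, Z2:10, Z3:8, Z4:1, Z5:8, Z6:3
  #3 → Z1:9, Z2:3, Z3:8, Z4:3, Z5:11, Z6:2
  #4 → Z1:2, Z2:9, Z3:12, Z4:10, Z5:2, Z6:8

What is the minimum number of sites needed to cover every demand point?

2

Coverage sets (demand points within 6 of each site):
  #1: {Z1, Z3, Z4, Z5}
  #2: {Z4, Z6}
  #3: {Z2, Z4, Z6}
  #4: {Z1, Z5}
No single site covers all 6 demand points.
But {#1, #3} covers everything, so the minimum is 2.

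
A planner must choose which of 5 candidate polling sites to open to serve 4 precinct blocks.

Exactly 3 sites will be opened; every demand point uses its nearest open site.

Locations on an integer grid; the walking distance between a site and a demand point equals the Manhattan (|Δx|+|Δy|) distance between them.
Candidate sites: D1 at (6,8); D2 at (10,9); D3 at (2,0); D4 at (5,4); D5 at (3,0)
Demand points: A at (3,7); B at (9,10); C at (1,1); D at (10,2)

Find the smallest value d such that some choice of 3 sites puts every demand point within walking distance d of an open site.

7

Open {D1, D2, D3}.
  Farthest demand point is D at walking distance 7 (to D2); all others are ≤ 7.
With {D1, D2, D4} the worst case is 7.
With {D1, D2, D5} the worst case is 7.
No size-3 selection achieves below 7.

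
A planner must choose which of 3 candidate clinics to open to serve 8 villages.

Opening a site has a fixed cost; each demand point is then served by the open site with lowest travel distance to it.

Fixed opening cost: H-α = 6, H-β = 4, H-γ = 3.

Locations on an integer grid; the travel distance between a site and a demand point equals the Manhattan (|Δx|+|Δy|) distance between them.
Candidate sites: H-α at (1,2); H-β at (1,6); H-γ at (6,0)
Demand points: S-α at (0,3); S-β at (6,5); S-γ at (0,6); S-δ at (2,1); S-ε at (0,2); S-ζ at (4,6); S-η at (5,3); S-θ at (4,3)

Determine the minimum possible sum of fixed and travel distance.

34

Open {H-α, H-β}: assign each demand point to its cheapest open site.
  S-α→H-α 2, S-β→H-β 6, S-γ→H-β 1, S-δ→H-α 2, S-ε→H-α 1, S-ζ→H-β 3, S-η→H-α 5, S-θ→H-α 4
  travel distance 24, fixed 10 → total 34.
Compare {H-α, H-β, H-γ}: travel distance 22 + fixed 13 = 35.
Compare {H-α, H-γ}: travel distance 30 + fixed 9 = 39.
Compare {H-β, H-γ}: travel distance 32 + fixed 7 = 39.
All other subsets cost ≥ 35. Minimum total cost: 34.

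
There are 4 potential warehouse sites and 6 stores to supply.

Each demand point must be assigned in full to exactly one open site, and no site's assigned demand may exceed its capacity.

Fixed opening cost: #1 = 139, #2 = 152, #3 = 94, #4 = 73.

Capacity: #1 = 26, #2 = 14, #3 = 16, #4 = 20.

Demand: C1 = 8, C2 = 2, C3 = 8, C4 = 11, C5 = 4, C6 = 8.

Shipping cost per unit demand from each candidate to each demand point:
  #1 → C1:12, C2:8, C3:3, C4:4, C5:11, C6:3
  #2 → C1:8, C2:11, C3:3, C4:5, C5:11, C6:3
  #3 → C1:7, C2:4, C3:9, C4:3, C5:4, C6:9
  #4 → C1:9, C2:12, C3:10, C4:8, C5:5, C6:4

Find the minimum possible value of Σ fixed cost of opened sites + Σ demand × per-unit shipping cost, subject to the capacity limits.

420

Open {#1, #4}; cheapest assignment that respects the capacities:
  #1 (cap 26, load 21): C2, C3, C4 — cost 2×8 + 8×3 + 11×4 = 84
  #4 (cap 20, load 20): C1, C5, C6 — cost 8×9 + 4×5 + 8×4 = 124
  Shipping 208, fixed 212 → total 420.
  Any other capacity-feasible assignment to {#1, #4} ships for at least 208.
Compare {#1, #3}: its best feasible assignment gives total 442.
Compare {#1, #3, #4}: its best feasible assignment gives total 486.
Every other set of open sites that can feasibly serve all demand totals ≥ 442 even under its best assignment. Minimum: 420.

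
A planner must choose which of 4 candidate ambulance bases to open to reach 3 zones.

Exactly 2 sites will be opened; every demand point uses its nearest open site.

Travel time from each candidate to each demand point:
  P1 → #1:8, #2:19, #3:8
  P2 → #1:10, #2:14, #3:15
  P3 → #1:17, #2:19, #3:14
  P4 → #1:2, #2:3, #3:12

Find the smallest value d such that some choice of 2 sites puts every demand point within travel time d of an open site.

8

Open {P1, P4}.
  Farthest demand point is #3 at travel time 8 (to P1); all others are ≤ 8.
With {P2, P4} the worst case is 12.
With {P3, P4} the worst case is 12.
No size-2 selection achieves below 8.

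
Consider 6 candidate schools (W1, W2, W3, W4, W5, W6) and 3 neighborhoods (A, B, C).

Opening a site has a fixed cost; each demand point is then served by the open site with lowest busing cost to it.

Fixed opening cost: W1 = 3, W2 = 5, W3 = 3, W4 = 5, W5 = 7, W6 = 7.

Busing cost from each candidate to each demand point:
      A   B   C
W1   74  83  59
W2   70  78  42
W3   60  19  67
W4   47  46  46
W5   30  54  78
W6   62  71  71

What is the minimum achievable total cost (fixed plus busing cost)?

106

Open {W2, W3, W5}: assign each demand point to its cheapest open site.
  A→W5 30, B→W3 19, C→W2 42
  busing cost 91, fixed 15 → total 106.
Compare {W1, W2, W3, W5}: busing cost 91 + fixed 18 = 109.
Compare {W3, W4, W5}: busing cost 95 + fixed 15 = 110.
Compare {W2, W3, W4, W5}: busing cost 91 + fixed 20 = 111.
All other subsets cost ≥ 109. Minimum total cost: 106.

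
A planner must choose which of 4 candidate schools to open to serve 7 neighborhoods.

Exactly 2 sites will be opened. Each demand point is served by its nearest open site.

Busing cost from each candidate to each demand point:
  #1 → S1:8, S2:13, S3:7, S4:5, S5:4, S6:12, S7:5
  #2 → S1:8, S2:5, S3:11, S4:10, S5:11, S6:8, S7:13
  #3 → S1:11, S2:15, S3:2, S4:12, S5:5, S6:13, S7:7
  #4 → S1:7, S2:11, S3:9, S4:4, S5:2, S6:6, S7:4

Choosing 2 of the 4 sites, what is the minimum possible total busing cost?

Open {#3, #4}.
  S1→#4 7, S2→#4 11, S3→#3 2, S4→#4 4, S5→#4 2, S6→#4 6, S7→#4 4  ⇒ total 36.
Compare {#2, #4}: total 37.
Compare {#1, #4}: total 41.
No size-2 selection does better; minimum is 36.

36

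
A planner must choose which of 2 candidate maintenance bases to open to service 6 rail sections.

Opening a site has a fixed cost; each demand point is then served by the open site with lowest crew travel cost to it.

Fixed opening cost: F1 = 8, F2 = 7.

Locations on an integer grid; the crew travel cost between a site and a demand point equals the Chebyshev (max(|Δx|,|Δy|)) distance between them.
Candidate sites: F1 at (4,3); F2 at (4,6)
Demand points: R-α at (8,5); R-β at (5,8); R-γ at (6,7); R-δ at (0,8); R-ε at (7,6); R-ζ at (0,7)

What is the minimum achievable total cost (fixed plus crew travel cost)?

26

Open {F2}: assign each demand point to its cheapest open site.
  R-α→F2 4, R-β→F2 2, R-γ→F2 2, R-δ→F2 4, R-ε→F2 3, R-ζ→F2 4
  crew travel cost 19, fixed 7 → total 26.
Compare {F1}: crew travel cost 25 + fixed 8 = 33.
Compare {F1, F2}: crew travel cost 19 + fixed 15 = 34.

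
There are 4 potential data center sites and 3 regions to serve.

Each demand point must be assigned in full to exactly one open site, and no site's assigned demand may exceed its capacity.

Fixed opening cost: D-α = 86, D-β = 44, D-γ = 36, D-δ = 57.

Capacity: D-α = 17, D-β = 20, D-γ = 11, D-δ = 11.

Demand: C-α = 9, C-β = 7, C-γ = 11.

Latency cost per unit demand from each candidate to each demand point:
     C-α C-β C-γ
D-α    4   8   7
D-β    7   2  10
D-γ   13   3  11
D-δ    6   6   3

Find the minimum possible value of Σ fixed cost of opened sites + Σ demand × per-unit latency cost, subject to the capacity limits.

Open {D-β, D-δ}; cheapest assignment that respects the capacities:
  D-β (cap 20, load 16): C-α, C-β — cost 9×7 + 7×2 = 77
  D-δ (cap 11, load 11): C-γ — cost 11×3 = 33
  Shipping 110, fixed 101 → total 211.
  Any other capacity-feasible assignment to {D-β, D-δ} ships for at least 110.
Compare {D-β, D-γ, D-δ}: its best feasible assignment gives total 247.
Compare {D-α, D-δ}: its best feasible assignment gives total 268.
Every other set of open sites that can feasibly serve all demand totals ≥ 247 even under its best assignment. Minimum: 211.

211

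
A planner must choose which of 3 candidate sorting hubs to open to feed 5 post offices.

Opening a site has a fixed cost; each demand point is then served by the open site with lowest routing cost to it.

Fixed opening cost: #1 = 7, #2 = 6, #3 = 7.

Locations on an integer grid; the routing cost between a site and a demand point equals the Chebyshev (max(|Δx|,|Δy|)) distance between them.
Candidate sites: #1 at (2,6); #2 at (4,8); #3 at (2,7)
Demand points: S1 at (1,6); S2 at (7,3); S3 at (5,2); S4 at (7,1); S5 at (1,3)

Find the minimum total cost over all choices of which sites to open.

Open {#1}: assign each demand point to its cheapest open site.
  S1→#1 1, S2→#1 5, S3→#1 4, S4→#1 5, S5→#1 3
  routing cost 18, fixed 7 → total 25.
Compare {#3}: routing cost 21 + fixed 7 = 28.
Compare {#1, #2}: routing cost 18 + fixed 13 = 31.
Compare {#2}: routing cost 26 + fixed 6 = 32.
All other subsets cost ≥ 28. Minimum total cost: 25.

25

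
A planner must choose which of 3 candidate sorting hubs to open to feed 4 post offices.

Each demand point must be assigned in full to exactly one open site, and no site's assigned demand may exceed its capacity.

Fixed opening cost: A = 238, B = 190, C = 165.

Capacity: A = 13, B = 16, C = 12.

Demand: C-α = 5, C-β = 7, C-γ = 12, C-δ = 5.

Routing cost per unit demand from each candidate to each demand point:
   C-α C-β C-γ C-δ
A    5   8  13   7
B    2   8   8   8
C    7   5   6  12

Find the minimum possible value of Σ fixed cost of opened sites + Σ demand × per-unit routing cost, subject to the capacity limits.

766

Open {A, B, C}; cheapest assignment that respects the capacities:
  A (cap 13, load 12): C-β, C-δ — cost 7×8 + 5×7 = 91
  B (cap 16, load 5): C-α — cost 5×2 = 10
  C (cap 12, load 12): C-γ — cost 12×6 = 72
  Shipping 173, fixed 593 → total 766.
  Any other capacity-feasible assignment to {A, B, C} ships for at least 173.
Total demand is 29; every other set of sites either has combined capacity below 29 or cannot fit the demands without splitting one across sites, so {A, B, C} is the only feasible choice of open sites. Minimum: 766.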